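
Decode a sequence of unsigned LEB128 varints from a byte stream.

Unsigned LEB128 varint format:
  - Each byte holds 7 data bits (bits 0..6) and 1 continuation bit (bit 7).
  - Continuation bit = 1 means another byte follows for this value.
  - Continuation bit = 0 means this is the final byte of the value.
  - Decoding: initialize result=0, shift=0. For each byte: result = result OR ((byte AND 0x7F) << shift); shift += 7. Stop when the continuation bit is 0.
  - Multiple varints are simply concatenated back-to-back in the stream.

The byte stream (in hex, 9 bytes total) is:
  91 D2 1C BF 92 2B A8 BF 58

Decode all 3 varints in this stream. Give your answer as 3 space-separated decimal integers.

Answer: 469265 706879 1449896

Derivation:
  byte[0]=0x91 cont=1 payload=0x11=17: acc |= 17<<0 -> acc=17 shift=7
  byte[1]=0xD2 cont=1 payload=0x52=82: acc |= 82<<7 -> acc=10513 shift=14
  byte[2]=0x1C cont=0 payload=0x1C=28: acc |= 28<<14 -> acc=469265 shift=21 [end]
Varint 1: bytes[0:3] = 91 D2 1C -> value 469265 (3 byte(s))
  byte[3]=0xBF cont=1 payload=0x3F=63: acc |= 63<<0 -> acc=63 shift=7
  byte[4]=0x92 cont=1 payload=0x12=18: acc |= 18<<7 -> acc=2367 shift=14
  byte[5]=0x2B cont=0 payload=0x2B=43: acc |= 43<<14 -> acc=706879 shift=21 [end]
Varint 2: bytes[3:6] = BF 92 2B -> value 706879 (3 byte(s))
  byte[6]=0xA8 cont=1 payload=0x28=40: acc |= 40<<0 -> acc=40 shift=7
  byte[7]=0xBF cont=1 payload=0x3F=63: acc |= 63<<7 -> acc=8104 shift=14
  byte[8]=0x58 cont=0 payload=0x58=88: acc |= 88<<14 -> acc=1449896 shift=21 [end]
Varint 3: bytes[6:9] = A8 BF 58 -> value 1449896 (3 byte(s))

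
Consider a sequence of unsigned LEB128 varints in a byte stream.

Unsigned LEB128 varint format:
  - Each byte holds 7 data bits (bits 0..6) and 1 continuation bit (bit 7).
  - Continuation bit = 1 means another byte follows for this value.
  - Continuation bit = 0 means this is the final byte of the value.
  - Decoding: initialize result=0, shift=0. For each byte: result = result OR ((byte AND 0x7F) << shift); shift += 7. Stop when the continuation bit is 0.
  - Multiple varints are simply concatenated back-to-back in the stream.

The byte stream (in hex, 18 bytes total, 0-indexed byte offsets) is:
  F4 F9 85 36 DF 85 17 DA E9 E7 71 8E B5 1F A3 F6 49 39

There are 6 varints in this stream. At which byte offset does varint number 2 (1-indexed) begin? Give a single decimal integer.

  byte[0]=0xF4 cont=1 payload=0x74=116: acc |= 116<<0 -> acc=116 shift=7
  byte[1]=0xF9 cont=1 payload=0x79=121: acc |= 121<<7 -> acc=15604 shift=14
  byte[2]=0x85 cont=1 payload=0x05=5: acc |= 5<<14 -> acc=97524 shift=21
  byte[3]=0x36 cont=0 payload=0x36=54: acc |= 54<<21 -> acc=113343732 shift=28 [end]
Varint 1: bytes[0:4] = F4 F9 85 36 -> value 113343732 (4 byte(s))
  byte[4]=0xDF cont=1 payload=0x5F=95: acc |= 95<<0 -> acc=95 shift=7
  byte[5]=0x85 cont=1 payload=0x05=5: acc |= 5<<7 -> acc=735 shift=14
  byte[6]=0x17 cont=0 payload=0x17=23: acc |= 23<<14 -> acc=377567 shift=21 [end]
Varint 2: bytes[4:7] = DF 85 17 -> value 377567 (3 byte(s))
  byte[7]=0xDA cont=1 payload=0x5A=90: acc |= 90<<0 -> acc=90 shift=7
  byte[8]=0xE9 cont=1 payload=0x69=105: acc |= 105<<7 -> acc=13530 shift=14
  byte[9]=0xE7 cont=1 payload=0x67=103: acc |= 103<<14 -> acc=1701082 shift=21
  byte[10]=0x71 cont=0 payload=0x71=113: acc |= 113<<21 -> acc=238679258 shift=28 [end]
Varint 3: bytes[7:11] = DA E9 E7 71 -> value 238679258 (4 byte(s))
  byte[11]=0x8E cont=1 payload=0x0E=14: acc |= 14<<0 -> acc=14 shift=7
  byte[12]=0xB5 cont=1 payload=0x35=53: acc |= 53<<7 -> acc=6798 shift=14
  byte[13]=0x1F cont=0 payload=0x1F=31: acc |= 31<<14 -> acc=514702 shift=21 [end]
Varint 4: bytes[11:14] = 8E B5 1F -> value 514702 (3 byte(s))
  byte[14]=0xA3 cont=1 payload=0x23=35: acc |= 35<<0 -> acc=35 shift=7
  byte[15]=0xF6 cont=1 payload=0x76=118: acc |= 118<<7 -> acc=15139 shift=14
  byte[16]=0x49 cont=0 payload=0x49=73: acc |= 73<<14 -> acc=1211171 shift=21 [end]
Varint 5: bytes[14:17] = A3 F6 49 -> value 1211171 (3 byte(s))
  byte[17]=0x39 cont=0 payload=0x39=57: acc |= 57<<0 -> acc=57 shift=7 [end]
Varint 6: bytes[17:18] = 39 -> value 57 (1 byte(s))

Answer: 4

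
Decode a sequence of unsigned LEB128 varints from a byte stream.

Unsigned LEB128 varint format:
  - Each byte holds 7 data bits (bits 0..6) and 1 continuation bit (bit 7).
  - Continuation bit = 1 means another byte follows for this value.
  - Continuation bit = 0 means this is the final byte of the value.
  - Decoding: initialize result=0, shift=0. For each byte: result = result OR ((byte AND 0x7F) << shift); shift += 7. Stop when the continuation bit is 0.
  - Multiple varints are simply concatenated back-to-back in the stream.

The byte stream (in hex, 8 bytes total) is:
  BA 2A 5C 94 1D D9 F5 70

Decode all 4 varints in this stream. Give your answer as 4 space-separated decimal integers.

Answer: 5434 92 3732 1850073

Derivation:
  byte[0]=0xBA cont=1 payload=0x3A=58: acc |= 58<<0 -> acc=58 shift=7
  byte[1]=0x2A cont=0 payload=0x2A=42: acc |= 42<<7 -> acc=5434 shift=14 [end]
Varint 1: bytes[0:2] = BA 2A -> value 5434 (2 byte(s))
  byte[2]=0x5C cont=0 payload=0x5C=92: acc |= 92<<0 -> acc=92 shift=7 [end]
Varint 2: bytes[2:3] = 5C -> value 92 (1 byte(s))
  byte[3]=0x94 cont=1 payload=0x14=20: acc |= 20<<0 -> acc=20 shift=7
  byte[4]=0x1D cont=0 payload=0x1D=29: acc |= 29<<7 -> acc=3732 shift=14 [end]
Varint 3: bytes[3:5] = 94 1D -> value 3732 (2 byte(s))
  byte[5]=0xD9 cont=1 payload=0x59=89: acc |= 89<<0 -> acc=89 shift=7
  byte[6]=0xF5 cont=1 payload=0x75=117: acc |= 117<<7 -> acc=15065 shift=14
  byte[7]=0x70 cont=0 payload=0x70=112: acc |= 112<<14 -> acc=1850073 shift=21 [end]
Varint 4: bytes[5:8] = D9 F5 70 -> value 1850073 (3 byte(s))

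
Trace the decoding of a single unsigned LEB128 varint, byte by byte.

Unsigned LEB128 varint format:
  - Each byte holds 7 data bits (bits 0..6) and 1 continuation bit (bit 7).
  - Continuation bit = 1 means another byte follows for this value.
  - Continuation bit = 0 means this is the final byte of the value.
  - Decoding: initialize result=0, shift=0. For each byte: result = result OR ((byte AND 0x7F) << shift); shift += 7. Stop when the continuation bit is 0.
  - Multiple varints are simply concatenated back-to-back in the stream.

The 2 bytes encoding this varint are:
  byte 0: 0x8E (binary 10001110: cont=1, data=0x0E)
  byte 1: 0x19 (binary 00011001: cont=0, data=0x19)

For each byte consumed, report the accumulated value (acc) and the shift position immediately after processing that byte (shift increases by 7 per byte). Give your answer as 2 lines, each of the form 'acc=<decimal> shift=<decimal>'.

byte 0=0x8E: payload=0x0E=14, contrib = 14<<0 = 14; acc -> 14, shift -> 7
byte 1=0x19: payload=0x19=25, contrib = 25<<7 = 3200; acc -> 3214, shift -> 14

Answer: acc=14 shift=7
acc=3214 shift=14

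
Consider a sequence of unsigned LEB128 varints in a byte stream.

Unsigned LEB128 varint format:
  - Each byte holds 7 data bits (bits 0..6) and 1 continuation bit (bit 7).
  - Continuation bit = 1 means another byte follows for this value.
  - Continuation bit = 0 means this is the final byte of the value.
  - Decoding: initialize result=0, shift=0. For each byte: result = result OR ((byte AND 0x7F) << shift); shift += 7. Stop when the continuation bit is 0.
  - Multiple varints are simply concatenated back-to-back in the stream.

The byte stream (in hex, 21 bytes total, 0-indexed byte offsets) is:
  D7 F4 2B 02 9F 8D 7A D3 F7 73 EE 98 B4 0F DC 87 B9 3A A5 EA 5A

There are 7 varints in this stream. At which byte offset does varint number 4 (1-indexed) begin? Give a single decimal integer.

Answer: 7

Derivation:
  byte[0]=0xD7 cont=1 payload=0x57=87: acc |= 87<<0 -> acc=87 shift=7
  byte[1]=0xF4 cont=1 payload=0x74=116: acc |= 116<<7 -> acc=14935 shift=14
  byte[2]=0x2B cont=0 payload=0x2B=43: acc |= 43<<14 -> acc=719447 shift=21 [end]
Varint 1: bytes[0:3] = D7 F4 2B -> value 719447 (3 byte(s))
  byte[3]=0x02 cont=0 payload=0x02=2: acc |= 2<<0 -> acc=2 shift=7 [end]
Varint 2: bytes[3:4] = 02 -> value 2 (1 byte(s))
  byte[4]=0x9F cont=1 payload=0x1F=31: acc |= 31<<0 -> acc=31 shift=7
  byte[5]=0x8D cont=1 payload=0x0D=13: acc |= 13<<7 -> acc=1695 shift=14
  byte[6]=0x7A cont=0 payload=0x7A=122: acc |= 122<<14 -> acc=2000543 shift=21 [end]
Varint 3: bytes[4:7] = 9F 8D 7A -> value 2000543 (3 byte(s))
  byte[7]=0xD3 cont=1 payload=0x53=83: acc |= 83<<0 -> acc=83 shift=7
  byte[8]=0xF7 cont=1 payload=0x77=119: acc |= 119<<7 -> acc=15315 shift=14
  byte[9]=0x73 cont=0 payload=0x73=115: acc |= 115<<14 -> acc=1899475 shift=21 [end]
Varint 4: bytes[7:10] = D3 F7 73 -> value 1899475 (3 byte(s))
  byte[10]=0xEE cont=1 payload=0x6E=110: acc |= 110<<0 -> acc=110 shift=7
  byte[11]=0x98 cont=1 payload=0x18=24: acc |= 24<<7 -> acc=3182 shift=14
  byte[12]=0xB4 cont=1 payload=0x34=52: acc |= 52<<14 -> acc=855150 shift=21
  byte[13]=0x0F cont=0 payload=0x0F=15: acc |= 15<<21 -> acc=32312430 shift=28 [end]
Varint 5: bytes[10:14] = EE 98 B4 0F -> value 32312430 (4 byte(s))
  byte[14]=0xDC cont=1 payload=0x5C=92: acc |= 92<<0 -> acc=92 shift=7
  byte[15]=0x87 cont=1 payload=0x07=7: acc |= 7<<7 -> acc=988 shift=14
  byte[16]=0xB9 cont=1 payload=0x39=57: acc |= 57<<14 -> acc=934876 shift=21
  byte[17]=0x3A cont=0 payload=0x3A=58: acc |= 58<<21 -> acc=122569692 shift=28 [end]
Varint 6: bytes[14:18] = DC 87 B9 3A -> value 122569692 (4 byte(s))
  byte[18]=0xA5 cont=1 payload=0x25=37: acc |= 37<<0 -> acc=37 shift=7
  byte[19]=0xEA cont=1 payload=0x6A=106: acc |= 106<<7 -> acc=13605 shift=14
  byte[20]=0x5A cont=0 payload=0x5A=90: acc |= 90<<14 -> acc=1488165 shift=21 [end]
Varint 7: bytes[18:21] = A5 EA 5A -> value 1488165 (3 byte(s))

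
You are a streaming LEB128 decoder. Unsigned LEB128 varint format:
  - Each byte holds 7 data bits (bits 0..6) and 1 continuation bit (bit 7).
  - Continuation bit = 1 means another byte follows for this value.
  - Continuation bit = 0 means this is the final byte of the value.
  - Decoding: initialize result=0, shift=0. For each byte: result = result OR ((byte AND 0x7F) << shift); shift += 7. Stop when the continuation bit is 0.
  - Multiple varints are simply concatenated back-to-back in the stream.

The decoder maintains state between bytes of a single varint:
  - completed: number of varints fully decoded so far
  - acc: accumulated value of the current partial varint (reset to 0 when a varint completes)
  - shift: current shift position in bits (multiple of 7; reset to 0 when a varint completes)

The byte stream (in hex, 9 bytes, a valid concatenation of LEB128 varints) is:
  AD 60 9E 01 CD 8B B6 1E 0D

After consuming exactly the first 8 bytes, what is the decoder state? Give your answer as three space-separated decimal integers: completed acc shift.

byte[0]=0xAD cont=1 payload=0x2D: acc |= 45<<0 -> completed=0 acc=45 shift=7
byte[1]=0x60 cont=0 payload=0x60: varint #1 complete (value=12333); reset -> completed=1 acc=0 shift=0
byte[2]=0x9E cont=1 payload=0x1E: acc |= 30<<0 -> completed=1 acc=30 shift=7
byte[3]=0x01 cont=0 payload=0x01: varint #2 complete (value=158); reset -> completed=2 acc=0 shift=0
byte[4]=0xCD cont=1 payload=0x4D: acc |= 77<<0 -> completed=2 acc=77 shift=7
byte[5]=0x8B cont=1 payload=0x0B: acc |= 11<<7 -> completed=2 acc=1485 shift=14
byte[6]=0xB6 cont=1 payload=0x36: acc |= 54<<14 -> completed=2 acc=886221 shift=21
byte[7]=0x1E cont=0 payload=0x1E: varint #3 complete (value=63800781); reset -> completed=3 acc=0 shift=0

Answer: 3 0 0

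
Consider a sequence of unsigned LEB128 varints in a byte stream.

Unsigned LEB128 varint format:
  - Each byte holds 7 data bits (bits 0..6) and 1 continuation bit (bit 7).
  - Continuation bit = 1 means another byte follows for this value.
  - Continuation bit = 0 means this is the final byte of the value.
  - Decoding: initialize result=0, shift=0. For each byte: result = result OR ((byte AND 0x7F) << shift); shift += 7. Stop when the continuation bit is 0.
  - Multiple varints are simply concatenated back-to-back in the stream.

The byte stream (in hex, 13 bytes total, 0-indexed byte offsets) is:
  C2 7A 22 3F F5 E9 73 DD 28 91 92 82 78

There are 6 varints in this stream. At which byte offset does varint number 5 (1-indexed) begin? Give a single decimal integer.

Answer: 7

Derivation:
  byte[0]=0xC2 cont=1 payload=0x42=66: acc |= 66<<0 -> acc=66 shift=7
  byte[1]=0x7A cont=0 payload=0x7A=122: acc |= 122<<7 -> acc=15682 shift=14 [end]
Varint 1: bytes[0:2] = C2 7A -> value 15682 (2 byte(s))
  byte[2]=0x22 cont=0 payload=0x22=34: acc |= 34<<0 -> acc=34 shift=7 [end]
Varint 2: bytes[2:3] = 22 -> value 34 (1 byte(s))
  byte[3]=0x3F cont=0 payload=0x3F=63: acc |= 63<<0 -> acc=63 shift=7 [end]
Varint 3: bytes[3:4] = 3F -> value 63 (1 byte(s))
  byte[4]=0xF5 cont=1 payload=0x75=117: acc |= 117<<0 -> acc=117 shift=7
  byte[5]=0xE9 cont=1 payload=0x69=105: acc |= 105<<7 -> acc=13557 shift=14
  byte[6]=0x73 cont=0 payload=0x73=115: acc |= 115<<14 -> acc=1897717 shift=21 [end]
Varint 4: bytes[4:7] = F5 E9 73 -> value 1897717 (3 byte(s))
  byte[7]=0xDD cont=1 payload=0x5D=93: acc |= 93<<0 -> acc=93 shift=7
  byte[8]=0x28 cont=0 payload=0x28=40: acc |= 40<<7 -> acc=5213 shift=14 [end]
Varint 5: bytes[7:9] = DD 28 -> value 5213 (2 byte(s))
  byte[9]=0x91 cont=1 payload=0x11=17: acc |= 17<<0 -> acc=17 shift=7
  byte[10]=0x92 cont=1 payload=0x12=18: acc |= 18<<7 -> acc=2321 shift=14
  byte[11]=0x82 cont=1 payload=0x02=2: acc |= 2<<14 -> acc=35089 shift=21
  byte[12]=0x78 cont=0 payload=0x78=120: acc |= 120<<21 -> acc=251693329 shift=28 [end]
Varint 6: bytes[9:13] = 91 92 82 78 -> value 251693329 (4 byte(s))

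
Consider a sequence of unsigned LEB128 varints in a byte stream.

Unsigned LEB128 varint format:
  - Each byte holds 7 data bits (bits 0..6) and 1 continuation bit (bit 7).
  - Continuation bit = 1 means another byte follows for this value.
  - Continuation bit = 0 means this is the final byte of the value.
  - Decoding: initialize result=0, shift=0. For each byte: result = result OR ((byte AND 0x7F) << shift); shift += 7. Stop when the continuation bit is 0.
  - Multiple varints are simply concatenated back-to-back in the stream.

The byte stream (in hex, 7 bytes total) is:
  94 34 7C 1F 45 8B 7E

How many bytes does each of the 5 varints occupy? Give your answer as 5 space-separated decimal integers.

Answer: 2 1 1 1 2

Derivation:
  byte[0]=0x94 cont=1 payload=0x14=20: acc |= 20<<0 -> acc=20 shift=7
  byte[1]=0x34 cont=0 payload=0x34=52: acc |= 52<<7 -> acc=6676 shift=14 [end]
Varint 1: bytes[0:2] = 94 34 -> value 6676 (2 byte(s))
  byte[2]=0x7C cont=0 payload=0x7C=124: acc |= 124<<0 -> acc=124 shift=7 [end]
Varint 2: bytes[2:3] = 7C -> value 124 (1 byte(s))
  byte[3]=0x1F cont=0 payload=0x1F=31: acc |= 31<<0 -> acc=31 shift=7 [end]
Varint 3: bytes[3:4] = 1F -> value 31 (1 byte(s))
  byte[4]=0x45 cont=0 payload=0x45=69: acc |= 69<<0 -> acc=69 shift=7 [end]
Varint 4: bytes[4:5] = 45 -> value 69 (1 byte(s))
  byte[5]=0x8B cont=1 payload=0x0B=11: acc |= 11<<0 -> acc=11 shift=7
  byte[6]=0x7E cont=0 payload=0x7E=126: acc |= 126<<7 -> acc=16139 shift=14 [end]
Varint 5: bytes[5:7] = 8B 7E -> value 16139 (2 byte(s))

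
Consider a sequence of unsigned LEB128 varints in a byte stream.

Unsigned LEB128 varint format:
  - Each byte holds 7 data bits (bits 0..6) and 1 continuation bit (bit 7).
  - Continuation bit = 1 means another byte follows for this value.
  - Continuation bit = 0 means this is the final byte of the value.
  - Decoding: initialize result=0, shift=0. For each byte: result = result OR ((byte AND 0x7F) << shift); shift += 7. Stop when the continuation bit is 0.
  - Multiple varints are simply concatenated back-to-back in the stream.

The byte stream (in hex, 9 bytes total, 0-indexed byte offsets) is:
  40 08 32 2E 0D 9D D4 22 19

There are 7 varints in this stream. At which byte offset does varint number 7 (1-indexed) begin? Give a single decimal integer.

Answer: 8

Derivation:
  byte[0]=0x40 cont=0 payload=0x40=64: acc |= 64<<0 -> acc=64 shift=7 [end]
Varint 1: bytes[0:1] = 40 -> value 64 (1 byte(s))
  byte[1]=0x08 cont=0 payload=0x08=8: acc |= 8<<0 -> acc=8 shift=7 [end]
Varint 2: bytes[1:2] = 08 -> value 8 (1 byte(s))
  byte[2]=0x32 cont=0 payload=0x32=50: acc |= 50<<0 -> acc=50 shift=7 [end]
Varint 3: bytes[2:3] = 32 -> value 50 (1 byte(s))
  byte[3]=0x2E cont=0 payload=0x2E=46: acc |= 46<<0 -> acc=46 shift=7 [end]
Varint 4: bytes[3:4] = 2E -> value 46 (1 byte(s))
  byte[4]=0x0D cont=0 payload=0x0D=13: acc |= 13<<0 -> acc=13 shift=7 [end]
Varint 5: bytes[4:5] = 0D -> value 13 (1 byte(s))
  byte[5]=0x9D cont=1 payload=0x1D=29: acc |= 29<<0 -> acc=29 shift=7
  byte[6]=0xD4 cont=1 payload=0x54=84: acc |= 84<<7 -> acc=10781 shift=14
  byte[7]=0x22 cont=0 payload=0x22=34: acc |= 34<<14 -> acc=567837 shift=21 [end]
Varint 6: bytes[5:8] = 9D D4 22 -> value 567837 (3 byte(s))
  byte[8]=0x19 cont=0 payload=0x19=25: acc |= 25<<0 -> acc=25 shift=7 [end]
Varint 7: bytes[8:9] = 19 -> value 25 (1 byte(s))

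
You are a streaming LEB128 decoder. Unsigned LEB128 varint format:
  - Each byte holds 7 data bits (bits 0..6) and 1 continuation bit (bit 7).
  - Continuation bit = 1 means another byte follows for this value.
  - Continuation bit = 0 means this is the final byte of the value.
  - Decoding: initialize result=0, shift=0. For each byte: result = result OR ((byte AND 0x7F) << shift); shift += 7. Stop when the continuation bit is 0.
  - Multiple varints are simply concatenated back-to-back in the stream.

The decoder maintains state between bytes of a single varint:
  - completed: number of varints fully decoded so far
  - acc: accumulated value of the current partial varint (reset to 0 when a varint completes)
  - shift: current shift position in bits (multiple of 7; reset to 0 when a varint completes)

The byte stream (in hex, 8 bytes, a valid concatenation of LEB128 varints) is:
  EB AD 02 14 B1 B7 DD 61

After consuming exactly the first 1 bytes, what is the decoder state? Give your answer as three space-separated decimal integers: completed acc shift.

Answer: 0 107 7

Derivation:
byte[0]=0xEB cont=1 payload=0x6B: acc |= 107<<0 -> completed=0 acc=107 shift=7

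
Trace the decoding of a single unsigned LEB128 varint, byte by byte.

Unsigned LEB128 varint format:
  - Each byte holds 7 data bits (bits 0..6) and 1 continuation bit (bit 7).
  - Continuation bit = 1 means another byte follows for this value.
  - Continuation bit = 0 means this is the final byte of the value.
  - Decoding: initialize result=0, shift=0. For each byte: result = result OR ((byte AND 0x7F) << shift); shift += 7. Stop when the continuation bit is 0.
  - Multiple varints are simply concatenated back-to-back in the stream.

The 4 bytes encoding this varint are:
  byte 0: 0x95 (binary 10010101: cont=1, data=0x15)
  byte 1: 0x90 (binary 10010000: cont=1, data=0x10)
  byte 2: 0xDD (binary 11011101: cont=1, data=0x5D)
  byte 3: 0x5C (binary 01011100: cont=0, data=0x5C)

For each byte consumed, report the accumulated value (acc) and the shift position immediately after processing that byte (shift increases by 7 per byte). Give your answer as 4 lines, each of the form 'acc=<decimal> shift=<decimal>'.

byte 0=0x95: payload=0x15=21, contrib = 21<<0 = 21; acc -> 21, shift -> 7
byte 1=0x90: payload=0x10=16, contrib = 16<<7 = 2048; acc -> 2069, shift -> 14
byte 2=0xDD: payload=0x5D=93, contrib = 93<<14 = 1523712; acc -> 1525781, shift -> 21
byte 3=0x5C: payload=0x5C=92, contrib = 92<<21 = 192937984; acc -> 194463765, shift -> 28

Answer: acc=21 shift=7
acc=2069 shift=14
acc=1525781 shift=21
acc=194463765 shift=28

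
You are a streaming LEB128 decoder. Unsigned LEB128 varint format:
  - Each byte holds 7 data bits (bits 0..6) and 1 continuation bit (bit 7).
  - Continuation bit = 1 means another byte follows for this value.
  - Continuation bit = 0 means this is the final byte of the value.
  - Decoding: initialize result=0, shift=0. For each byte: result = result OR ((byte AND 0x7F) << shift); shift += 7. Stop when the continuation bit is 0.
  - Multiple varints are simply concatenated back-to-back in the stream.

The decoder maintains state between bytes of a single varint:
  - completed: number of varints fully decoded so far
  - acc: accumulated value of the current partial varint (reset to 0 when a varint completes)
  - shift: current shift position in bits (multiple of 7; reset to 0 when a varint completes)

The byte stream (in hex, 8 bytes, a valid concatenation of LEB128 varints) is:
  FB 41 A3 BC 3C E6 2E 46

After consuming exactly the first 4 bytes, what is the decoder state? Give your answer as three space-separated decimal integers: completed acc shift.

byte[0]=0xFB cont=1 payload=0x7B: acc |= 123<<0 -> completed=0 acc=123 shift=7
byte[1]=0x41 cont=0 payload=0x41: varint #1 complete (value=8443); reset -> completed=1 acc=0 shift=0
byte[2]=0xA3 cont=1 payload=0x23: acc |= 35<<0 -> completed=1 acc=35 shift=7
byte[3]=0xBC cont=1 payload=0x3C: acc |= 60<<7 -> completed=1 acc=7715 shift=14

Answer: 1 7715 14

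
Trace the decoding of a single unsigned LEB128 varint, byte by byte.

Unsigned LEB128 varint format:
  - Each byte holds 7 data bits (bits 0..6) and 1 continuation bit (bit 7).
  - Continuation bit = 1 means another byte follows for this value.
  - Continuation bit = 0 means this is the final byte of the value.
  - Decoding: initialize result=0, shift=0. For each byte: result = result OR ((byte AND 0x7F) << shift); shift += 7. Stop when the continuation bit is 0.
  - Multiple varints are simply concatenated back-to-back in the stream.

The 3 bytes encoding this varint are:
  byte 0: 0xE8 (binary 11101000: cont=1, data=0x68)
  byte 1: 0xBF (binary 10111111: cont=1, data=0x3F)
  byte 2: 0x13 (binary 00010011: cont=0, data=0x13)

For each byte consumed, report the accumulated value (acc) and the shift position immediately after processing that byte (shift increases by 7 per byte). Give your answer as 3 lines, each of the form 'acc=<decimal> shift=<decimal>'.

Answer: acc=104 shift=7
acc=8168 shift=14
acc=319464 shift=21

Derivation:
byte 0=0xE8: payload=0x68=104, contrib = 104<<0 = 104; acc -> 104, shift -> 7
byte 1=0xBF: payload=0x3F=63, contrib = 63<<7 = 8064; acc -> 8168, shift -> 14
byte 2=0x13: payload=0x13=19, contrib = 19<<14 = 311296; acc -> 319464, shift -> 21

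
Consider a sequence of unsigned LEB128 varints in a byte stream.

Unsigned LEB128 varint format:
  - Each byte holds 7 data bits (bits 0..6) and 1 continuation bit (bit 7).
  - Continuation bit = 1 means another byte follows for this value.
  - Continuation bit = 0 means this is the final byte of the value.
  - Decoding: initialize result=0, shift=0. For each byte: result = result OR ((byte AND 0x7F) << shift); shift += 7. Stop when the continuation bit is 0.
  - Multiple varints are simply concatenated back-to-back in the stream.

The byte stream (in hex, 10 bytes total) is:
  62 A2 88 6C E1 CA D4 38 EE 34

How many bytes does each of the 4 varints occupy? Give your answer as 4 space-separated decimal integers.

Answer: 1 3 4 2

Derivation:
  byte[0]=0x62 cont=0 payload=0x62=98: acc |= 98<<0 -> acc=98 shift=7 [end]
Varint 1: bytes[0:1] = 62 -> value 98 (1 byte(s))
  byte[1]=0xA2 cont=1 payload=0x22=34: acc |= 34<<0 -> acc=34 shift=7
  byte[2]=0x88 cont=1 payload=0x08=8: acc |= 8<<7 -> acc=1058 shift=14
  byte[3]=0x6C cont=0 payload=0x6C=108: acc |= 108<<14 -> acc=1770530 shift=21 [end]
Varint 2: bytes[1:4] = A2 88 6C -> value 1770530 (3 byte(s))
  byte[4]=0xE1 cont=1 payload=0x61=97: acc |= 97<<0 -> acc=97 shift=7
  byte[5]=0xCA cont=1 payload=0x4A=74: acc |= 74<<7 -> acc=9569 shift=14
  byte[6]=0xD4 cont=1 payload=0x54=84: acc |= 84<<14 -> acc=1385825 shift=21
  byte[7]=0x38 cont=0 payload=0x38=56: acc |= 56<<21 -> acc=118826337 shift=28 [end]
Varint 3: bytes[4:8] = E1 CA D4 38 -> value 118826337 (4 byte(s))
  byte[8]=0xEE cont=1 payload=0x6E=110: acc |= 110<<0 -> acc=110 shift=7
  byte[9]=0x34 cont=0 payload=0x34=52: acc |= 52<<7 -> acc=6766 shift=14 [end]
Varint 4: bytes[8:10] = EE 34 -> value 6766 (2 byte(s))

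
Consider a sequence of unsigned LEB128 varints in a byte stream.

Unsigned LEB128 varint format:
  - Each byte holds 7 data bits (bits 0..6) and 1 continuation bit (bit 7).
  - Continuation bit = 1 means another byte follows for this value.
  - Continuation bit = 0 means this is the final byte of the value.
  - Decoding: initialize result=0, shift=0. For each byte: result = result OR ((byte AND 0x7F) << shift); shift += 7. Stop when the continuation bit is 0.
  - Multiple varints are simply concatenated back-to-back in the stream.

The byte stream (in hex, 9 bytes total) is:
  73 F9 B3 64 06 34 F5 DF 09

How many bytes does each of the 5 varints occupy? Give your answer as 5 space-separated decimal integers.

Answer: 1 3 1 1 3

Derivation:
  byte[0]=0x73 cont=0 payload=0x73=115: acc |= 115<<0 -> acc=115 shift=7 [end]
Varint 1: bytes[0:1] = 73 -> value 115 (1 byte(s))
  byte[1]=0xF9 cont=1 payload=0x79=121: acc |= 121<<0 -> acc=121 shift=7
  byte[2]=0xB3 cont=1 payload=0x33=51: acc |= 51<<7 -> acc=6649 shift=14
  byte[3]=0x64 cont=0 payload=0x64=100: acc |= 100<<14 -> acc=1645049 shift=21 [end]
Varint 2: bytes[1:4] = F9 B3 64 -> value 1645049 (3 byte(s))
  byte[4]=0x06 cont=0 payload=0x06=6: acc |= 6<<0 -> acc=6 shift=7 [end]
Varint 3: bytes[4:5] = 06 -> value 6 (1 byte(s))
  byte[5]=0x34 cont=0 payload=0x34=52: acc |= 52<<0 -> acc=52 shift=7 [end]
Varint 4: bytes[5:6] = 34 -> value 52 (1 byte(s))
  byte[6]=0xF5 cont=1 payload=0x75=117: acc |= 117<<0 -> acc=117 shift=7
  byte[7]=0xDF cont=1 payload=0x5F=95: acc |= 95<<7 -> acc=12277 shift=14
  byte[8]=0x09 cont=0 payload=0x09=9: acc |= 9<<14 -> acc=159733 shift=21 [end]
Varint 5: bytes[6:9] = F5 DF 09 -> value 159733 (3 byte(s))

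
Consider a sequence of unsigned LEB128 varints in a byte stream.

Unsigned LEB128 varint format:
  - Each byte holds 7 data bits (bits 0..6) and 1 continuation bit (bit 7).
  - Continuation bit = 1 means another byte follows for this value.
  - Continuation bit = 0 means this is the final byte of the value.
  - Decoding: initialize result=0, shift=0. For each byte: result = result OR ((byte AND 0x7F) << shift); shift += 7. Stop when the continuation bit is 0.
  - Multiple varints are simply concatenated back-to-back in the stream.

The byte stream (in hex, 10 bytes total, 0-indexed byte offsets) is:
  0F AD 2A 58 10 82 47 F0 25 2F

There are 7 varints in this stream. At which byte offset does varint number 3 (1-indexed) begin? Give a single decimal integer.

  byte[0]=0x0F cont=0 payload=0x0F=15: acc |= 15<<0 -> acc=15 shift=7 [end]
Varint 1: bytes[0:1] = 0F -> value 15 (1 byte(s))
  byte[1]=0xAD cont=1 payload=0x2D=45: acc |= 45<<0 -> acc=45 shift=7
  byte[2]=0x2A cont=0 payload=0x2A=42: acc |= 42<<7 -> acc=5421 shift=14 [end]
Varint 2: bytes[1:3] = AD 2A -> value 5421 (2 byte(s))
  byte[3]=0x58 cont=0 payload=0x58=88: acc |= 88<<0 -> acc=88 shift=7 [end]
Varint 3: bytes[3:4] = 58 -> value 88 (1 byte(s))
  byte[4]=0x10 cont=0 payload=0x10=16: acc |= 16<<0 -> acc=16 shift=7 [end]
Varint 4: bytes[4:5] = 10 -> value 16 (1 byte(s))
  byte[5]=0x82 cont=1 payload=0x02=2: acc |= 2<<0 -> acc=2 shift=7
  byte[6]=0x47 cont=0 payload=0x47=71: acc |= 71<<7 -> acc=9090 shift=14 [end]
Varint 5: bytes[5:7] = 82 47 -> value 9090 (2 byte(s))
  byte[7]=0xF0 cont=1 payload=0x70=112: acc |= 112<<0 -> acc=112 shift=7
  byte[8]=0x25 cont=0 payload=0x25=37: acc |= 37<<7 -> acc=4848 shift=14 [end]
Varint 6: bytes[7:9] = F0 25 -> value 4848 (2 byte(s))
  byte[9]=0x2F cont=0 payload=0x2F=47: acc |= 47<<0 -> acc=47 shift=7 [end]
Varint 7: bytes[9:10] = 2F -> value 47 (1 byte(s))

Answer: 3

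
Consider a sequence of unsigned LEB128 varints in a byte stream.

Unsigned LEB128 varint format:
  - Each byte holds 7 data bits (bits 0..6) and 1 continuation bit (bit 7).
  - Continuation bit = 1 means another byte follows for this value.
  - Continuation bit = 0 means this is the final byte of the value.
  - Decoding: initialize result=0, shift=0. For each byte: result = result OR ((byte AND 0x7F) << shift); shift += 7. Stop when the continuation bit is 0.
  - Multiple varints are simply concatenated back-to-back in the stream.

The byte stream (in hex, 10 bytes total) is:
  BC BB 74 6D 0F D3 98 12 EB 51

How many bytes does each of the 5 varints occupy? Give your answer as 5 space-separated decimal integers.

Answer: 3 1 1 3 2

Derivation:
  byte[0]=0xBC cont=1 payload=0x3C=60: acc |= 60<<0 -> acc=60 shift=7
  byte[1]=0xBB cont=1 payload=0x3B=59: acc |= 59<<7 -> acc=7612 shift=14
  byte[2]=0x74 cont=0 payload=0x74=116: acc |= 116<<14 -> acc=1908156 shift=21 [end]
Varint 1: bytes[0:3] = BC BB 74 -> value 1908156 (3 byte(s))
  byte[3]=0x6D cont=0 payload=0x6D=109: acc |= 109<<0 -> acc=109 shift=7 [end]
Varint 2: bytes[3:4] = 6D -> value 109 (1 byte(s))
  byte[4]=0x0F cont=0 payload=0x0F=15: acc |= 15<<0 -> acc=15 shift=7 [end]
Varint 3: bytes[4:5] = 0F -> value 15 (1 byte(s))
  byte[5]=0xD3 cont=1 payload=0x53=83: acc |= 83<<0 -> acc=83 shift=7
  byte[6]=0x98 cont=1 payload=0x18=24: acc |= 24<<7 -> acc=3155 shift=14
  byte[7]=0x12 cont=0 payload=0x12=18: acc |= 18<<14 -> acc=298067 shift=21 [end]
Varint 4: bytes[5:8] = D3 98 12 -> value 298067 (3 byte(s))
  byte[8]=0xEB cont=1 payload=0x6B=107: acc |= 107<<0 -> acc=107 shift=7
  byte[9]=0x51 cont=0 payload=0x51=81: acc |= 81<<7 -> acc=10475 shift=14 [end]
Varint 5: bytes[8:10] = EB 51 -> value 10475 (2 byte(s))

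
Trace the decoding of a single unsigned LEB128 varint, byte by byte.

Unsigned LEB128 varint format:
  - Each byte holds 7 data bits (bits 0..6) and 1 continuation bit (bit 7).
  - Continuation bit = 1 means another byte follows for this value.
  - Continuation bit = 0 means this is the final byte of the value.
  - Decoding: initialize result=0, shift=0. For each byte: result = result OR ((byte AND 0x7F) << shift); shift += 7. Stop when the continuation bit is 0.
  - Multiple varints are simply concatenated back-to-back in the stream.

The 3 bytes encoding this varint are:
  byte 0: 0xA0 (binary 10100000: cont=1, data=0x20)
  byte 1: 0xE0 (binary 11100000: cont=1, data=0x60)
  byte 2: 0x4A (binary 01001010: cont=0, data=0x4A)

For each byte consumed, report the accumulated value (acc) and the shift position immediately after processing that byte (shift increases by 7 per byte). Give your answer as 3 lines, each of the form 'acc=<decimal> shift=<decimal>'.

byte 0=0xA0: payload=0x20=32, contrib = 32<<0 = 32; acc -> 32, shift -> 7
byte 1=0xE0: payload=0x60=96, contrib = 96<<7 = 12288; acc -> 12320, shift -> 14
byte 2=0x4A: payload=0x4A=74, contrib = 74<<14 = 1212416; acc -> 1224736, shift -> 21

Answer: acc=32 shift=7
acc=12320 shift=14
acc=1224736 shift=21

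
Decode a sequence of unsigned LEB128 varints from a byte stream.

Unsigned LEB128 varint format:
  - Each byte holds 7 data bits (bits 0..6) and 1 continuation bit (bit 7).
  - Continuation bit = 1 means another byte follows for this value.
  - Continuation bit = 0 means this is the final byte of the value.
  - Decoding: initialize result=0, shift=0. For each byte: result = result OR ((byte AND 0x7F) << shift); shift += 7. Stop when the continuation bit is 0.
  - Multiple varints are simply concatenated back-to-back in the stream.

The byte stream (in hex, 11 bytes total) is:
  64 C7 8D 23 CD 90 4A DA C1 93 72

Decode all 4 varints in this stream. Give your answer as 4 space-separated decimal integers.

  byte[0]=0x64 cont=0 payload=0x64=100: acc |= 100<<0 -> acc=100 shift=7 [end]
Varint 1: bytes[0:1] = 64 -> value 100 (1 byte(s))
  byte[1]=0xC7 cont=1 payload=0x47=71: acc |= 71<<0 -> acc=71 shift=7
  byte[2]=0x8D cont=1 payload=0x0D=13: acc |= 13<<7 -> acc=1735 shift=14
  byte[3]=0x23 cont=0 payload=0x23=35: acc |= 35<<14 -> acc=575175 shift=21 [end]
Varint 2: bytes[1:4] = C7 8D 23 -> value 575175 (3 byte(s))
  byte[4]=0xCD cont=1 payload=0x4D=77: acc |= 77<<0 -> acc=77 shift=7
  byte[5]=0x90 cont=1 payload=0x10=16: acc |= 16<<7 -> acc=2125 shift=14
  byte[6]=0x4A cont=0 payload=0x4A=74: acc |= 74<<14 -> acc=1214541 shift=21 [end]
Varint 3: bytes[4:7] = CD 90 4A -> value 1214541 (3 byte(s))
  byte[7]=0xDA cont=1 payload=0x5A=90: acc |= 90<<0 -> acc=90 shift=7
  byte[8]=0xC1 cont=1 payload=0x41=65: acc |= 65<<7 -> acc=8410 shift=14
  byte[9]=0x93 cont=1 payload=0x13=19: acc |= 19<<14 -> acc=319706 shift=21
  byte[10]=0x72 cont=0 payload=0x72=114: acc |= 114<<21 -> acc=239395034 shift=28 [end]
Varint 4: bytes[7:11] = DA C1 93 72 -> value 239395034 (4 byte(s))

Answer: 100 575175 1214541 239395034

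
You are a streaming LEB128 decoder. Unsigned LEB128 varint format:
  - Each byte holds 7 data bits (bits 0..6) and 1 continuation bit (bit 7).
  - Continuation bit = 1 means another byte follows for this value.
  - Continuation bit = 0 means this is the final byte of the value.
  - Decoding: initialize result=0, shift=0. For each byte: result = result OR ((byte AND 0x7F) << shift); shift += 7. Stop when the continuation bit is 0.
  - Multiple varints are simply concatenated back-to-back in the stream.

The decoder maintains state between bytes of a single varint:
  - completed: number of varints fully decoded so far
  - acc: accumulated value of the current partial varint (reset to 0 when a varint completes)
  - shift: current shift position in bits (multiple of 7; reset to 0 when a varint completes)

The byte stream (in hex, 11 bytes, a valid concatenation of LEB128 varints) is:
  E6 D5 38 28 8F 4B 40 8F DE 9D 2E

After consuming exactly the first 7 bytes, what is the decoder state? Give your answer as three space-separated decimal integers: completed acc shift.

Answer: 4 0 0

Derivation:
byte[0]=0xE6 cont=1 payload=0x66: acc |= 102<<0 -> completed=0 acc=102 shift=7
byte[1]=0xD5 cont=1 payload=0x55: acc |= 85<<7 -> completed=0 acc=10982 shift=14
byte[2]=0x38 cont=0 payload=0x38: varint #1 complete (value=928486); reset -> completed=1 acc=0 shift=0
byte[3]=0x28 cont=0 payload=0x28: varint #2 complete (value=40); reset -> completed=2 acc=0 shift=0
byte[4]=0x8F cont=1 payload=0x0F: acc |= 15<<0 -> completed=2 acc=15 shift=7
byte[5]=0x4B cont=0 payload=0x4B: varint #3 complete (value=9615); reset -> completed=3 acc=0 shift=0
byte[6]=0x40 cont=0 payload=0x40: varint #4 complete (value=64); reset -> completed=4 acc=0 shift=0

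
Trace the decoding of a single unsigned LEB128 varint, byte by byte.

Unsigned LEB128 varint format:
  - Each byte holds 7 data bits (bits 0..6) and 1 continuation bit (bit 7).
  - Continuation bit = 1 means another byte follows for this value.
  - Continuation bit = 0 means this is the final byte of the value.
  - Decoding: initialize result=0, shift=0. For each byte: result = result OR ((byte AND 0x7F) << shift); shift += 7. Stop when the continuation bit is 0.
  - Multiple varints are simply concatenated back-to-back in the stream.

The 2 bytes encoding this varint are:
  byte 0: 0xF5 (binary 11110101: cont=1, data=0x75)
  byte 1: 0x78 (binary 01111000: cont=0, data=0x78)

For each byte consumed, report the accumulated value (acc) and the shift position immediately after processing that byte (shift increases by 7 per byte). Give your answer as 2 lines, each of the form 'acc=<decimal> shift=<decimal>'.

Answer: acc=117 shift=7
acc=15477 shift=14

Derivation:
byte 0=0xF5: payload=0x75=117, contrib = 117<<0 = 117; acc -> 117, shift -> 7
byte 1=0x78: payload=0x78=120, contrib = 120<<7 = 15360; acc -> 15477, shift -> 14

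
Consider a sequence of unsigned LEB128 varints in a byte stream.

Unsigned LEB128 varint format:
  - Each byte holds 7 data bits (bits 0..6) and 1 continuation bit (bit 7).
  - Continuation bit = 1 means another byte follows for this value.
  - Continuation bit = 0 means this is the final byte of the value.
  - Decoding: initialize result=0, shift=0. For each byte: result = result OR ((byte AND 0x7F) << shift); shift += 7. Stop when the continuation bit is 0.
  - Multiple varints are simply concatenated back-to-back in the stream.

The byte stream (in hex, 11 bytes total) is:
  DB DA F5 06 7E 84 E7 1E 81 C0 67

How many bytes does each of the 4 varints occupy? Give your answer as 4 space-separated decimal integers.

Answer: 4 1 3 3

Derivation:
  byte[0]=0xDB cont=1 payload=0x5B=91: acc |= 91<<0 -> acc=91 shift=7
  byte[1]=0xDA cont=1 payload=0x5A=90: acc |= 90<<7 -> acc=11611 shift=14
  byte[2]=0xF5 cont=1 payload=0x75=117: acc |= 117<<14 -> acc=1928539 shift=21
  byte[3]=0x06 cont=0 payload=0x06=6: acc |= 6<<21 -> acc=14511451 shift=28 [end]
Varint 1: bytes[0:4] = DB DA F5 06 -> value 14511451 (4 byte(s))
  byte[4]=0x7E cont=0 payload=0x7E=126: acc |= 126<<0 -> acc=126 shift=7 [end]
Varint 2: bytes[4:5] = 7E -> value 126 (1 byte(s))
  byte[5]=0x84 cont=1 payload=0x04=4: acc |= 4<<0 -> acc=4 shift=7
  byte[6]=0xE7 cont=1 payload=0x67=103: acc |= 103<<7 -> acc=13188 shift=14
  byte[7]=0x1E cont=0 payload=0x1E=30: acc |= 30<<14 -> acc=504708 shift=21 [end]
Varint 3: bytes[5:8] = 84 E7 1E -> value 504708 (3 byte(s))
  byte[8]=0x81 cont=1 payload=0x01=1: acc |= 1<<0 -> acc=1 shift=7
  byte[9]=0xC0 cont=1 payload=0x40=64: acc |= 64<<7 -> acc=8193 shift=14
  byte[10]=0x67 cont=0 payload=0x67=103: acc |= 103<<14 -> acc=1695745 shift=21 [end]
Varint 4: bytes[8:11] = 81 C0 67 -> value 1695745 (3 byte(s))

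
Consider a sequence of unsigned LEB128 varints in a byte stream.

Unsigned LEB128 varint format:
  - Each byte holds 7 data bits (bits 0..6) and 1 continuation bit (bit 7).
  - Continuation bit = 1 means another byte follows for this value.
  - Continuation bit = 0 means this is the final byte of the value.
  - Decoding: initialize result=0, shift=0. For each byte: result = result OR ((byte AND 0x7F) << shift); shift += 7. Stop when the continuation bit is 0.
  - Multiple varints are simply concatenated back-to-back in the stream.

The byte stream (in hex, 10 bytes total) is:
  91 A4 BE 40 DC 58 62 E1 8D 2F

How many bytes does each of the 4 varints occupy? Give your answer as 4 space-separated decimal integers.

  byte[0]=0x91 cont=1 payload=0x11=17: acc |= 17<<0 -> acc=17 shift=7
  byte[1]=0xA4 cont=1 payload=0x24=36: acc |= 36<<7 -> acc=4625 shift=14
  byte[2]=0xBE cont=1 payload=0x3E=62: acc |= 62<<14 -> acc=1020433 shift=21
  byte[3]=0x40 cont=0 payload=0x40=64: acc |= 64<<21 -> acc=135238161 shift=28 [end]
Varint 1: bytes[0:4] = 91 A4 BE 40 -> value 135238161 (4 byte(s))
  byte[4]=0xDC cont=1 payload=0x5C=92: acc |= 92<<0 -> acc=92 shift=7
  byte[5]=0x58 cont=0 payload=0x58=88: acc |= 88<<7 -> acc=11356 shift=14 [end]
Varint 2: bytes[4:6] = DC 58 -> value 11356 (2 byte(s))
  byte[6]=0x62 cont=0 payload=0x62=98: acc |= 98<<0 -> acc=98 shift=7 [end]
Varint 3: bytes[6:7] = 62 -> value 98 (1 byte(s))
  byte[7]=0xE1 cont=1 payload=0x61=97: acc |= 97<<0 -> acc=97 shift=7
  byte[8]=0x8D cont=1 payload=0x0D=13: acc |= 13<<7 -> acc=1761 shift=14
  byte[9]=0x2F cont=0 payload=0x2F=47: acc |= 47<<14 -> acc=771809 shift=21 [end]
Varint 4: bytes[7:10] = E1 8D 2F -> value 771809 (3 byte(s))

Answer: 4 2 1 3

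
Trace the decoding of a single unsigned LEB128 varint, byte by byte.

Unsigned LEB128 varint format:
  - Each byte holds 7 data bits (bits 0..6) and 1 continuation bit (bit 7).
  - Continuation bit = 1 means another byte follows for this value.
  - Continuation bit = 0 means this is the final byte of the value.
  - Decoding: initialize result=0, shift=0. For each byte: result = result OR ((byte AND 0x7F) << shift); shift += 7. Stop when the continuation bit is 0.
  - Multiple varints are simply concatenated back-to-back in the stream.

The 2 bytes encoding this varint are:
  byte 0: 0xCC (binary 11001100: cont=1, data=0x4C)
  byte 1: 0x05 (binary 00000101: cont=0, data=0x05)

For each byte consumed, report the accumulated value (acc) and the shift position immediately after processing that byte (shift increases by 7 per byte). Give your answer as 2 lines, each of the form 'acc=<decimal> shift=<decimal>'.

Answer: acc=76 shift=7
acc=716 shift=14

Derivation:
byte 0=0xCC: payload=0x4C=76, contrib = 76<<0 = 76; acc -> 76, shift -> 7
byte 1=0x05: payload=0x05=5, contrib = 5<<7 = 640; acc -> 716, shift -> 14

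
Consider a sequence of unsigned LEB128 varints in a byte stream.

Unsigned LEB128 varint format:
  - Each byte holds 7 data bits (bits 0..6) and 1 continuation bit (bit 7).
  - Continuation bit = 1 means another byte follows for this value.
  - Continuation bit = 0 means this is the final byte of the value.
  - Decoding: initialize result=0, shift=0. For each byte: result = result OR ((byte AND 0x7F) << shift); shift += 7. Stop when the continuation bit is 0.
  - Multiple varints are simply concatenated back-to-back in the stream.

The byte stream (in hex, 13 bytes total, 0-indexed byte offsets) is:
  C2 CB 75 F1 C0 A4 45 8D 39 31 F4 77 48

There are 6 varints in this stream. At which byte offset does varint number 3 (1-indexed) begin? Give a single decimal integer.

  byte[0]=0xC2 cont=1 payload=0x42=66: acc |= 66<<0 -> acc=66 shift=7
  byte[1]=0xCB cont=1 payload=0x4B=75: acc |= 75<<7 -> acc=9666 shift=14
  byte[2]=0x75 cont=0 payload=0x75=117: acc |= 117<<14 -> acc=1926594 shift=21 [end]
Varint 1: bytes[0:3] = C2 CB 75 -> value 1926594 (3 byte(s))
  byte[3]=0xF1 cont=1 payload=0x71=113: acc |= 113<<0 -> acc=113 shift=7
  byte[4]=0xC0 cont=1 payload=0x40=64: acc |= 64<<7 -> acc=8305 shift=14
  byte[5]=0xA4 cont=1 payload=0x24=36: acc |= 36<<14 -> acc=598129 shift=21
  byte[6]=0x45 cont=0 payload=0x45=69: acc |= 69<<21 -> acc=145301617 shift=28 [end]
Varint 2: bytes[3:7] = F1 C0 A4 45 -> value 145301617 (4 byte(s))
  byte[7]=0x8D cont=1 payload=0x0D=13: acc |= 13<<0 -> acc=13 shift=7
  byte[8]=0x39 cont=0 payload=0x39=57: acc |= 57<<7 -> acc=7309 shift=14 [end]
Varint 3: bytes[7:9] = 8D 39 -> value 7309 (2 byte(s))
  byte[9]=0x31 cont=0 payload=0x31=49: acc |= 49<<0 -> acc=49 shift=7 [end]
Varint 4: bytes[9:10] = 31 -> value 49 (1 byte(s))
  byte[10]=0xF4 cont=1 payload=0x74=116: acc |= 116<<0 -> acc=116 shift=7
  byte[11]=0x77 cont=0 payload=0x77=119: acc |= 119<<7 -> acc=15348 shift=14 [end]
Varint 5: bytes[10:12] = F4 77 -> value 15348 (2 byte(s))
  byte[12]=0x48 cont=0 payload=0x48=72: acc |= 72<<0 -> acc=72 shift=7 [end]
Varint 6: bytes[12:13] = 48 -> value 72 (1 byte(s))

Answer: 7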